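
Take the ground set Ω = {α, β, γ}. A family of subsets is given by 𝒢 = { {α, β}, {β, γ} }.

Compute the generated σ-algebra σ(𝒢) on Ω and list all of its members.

Take S₀ = 𝒢 ∪ {∅, Ω} = { {}, {α, β}, {β, γ}, Ω }.
Step 1: 2 new —
  {α}  = Ω∖{β, γ}
  {γ}  = Ω∖{α, β}
  |family| = 6
Step 2: 1 new —
  {α, γ}  = {γ} ∪ {α}
  |family| = 7
Step 3: 1 new —
  {β}  = Ω∖{α, γ}
  |family| = 8
Step 4: no new sets; the family is a σ-algebra.

Therefore σ(𝒢) = { {}, {α}, {β}, {γ}, {α, β}, {α, γ}, {β, γ}, Ω } (|σ(𝒢)| = 8).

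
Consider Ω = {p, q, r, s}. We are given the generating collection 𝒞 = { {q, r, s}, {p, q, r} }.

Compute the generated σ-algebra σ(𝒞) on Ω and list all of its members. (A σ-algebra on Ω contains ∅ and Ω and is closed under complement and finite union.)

σ(𝒞) = { ∅, {p}, {s}, {p, s}, {q, r}, {p, q, r}, {q, r, s}, Ω }

Trace:
Seed the family with 𝒞 together with ∅ and Ω: { ∅, {p, q, r}, {q, r, s}, Ω }.
Step 1: 2 new —
  {p}  = Ω∖{q, r, s}
  {s}  = Ω∖{p, q, r}
Step 2: +1 →
  {p, s}  = {s} ∪ {p}
Step 3. New:
  {q, r}  = Ω∖{p, s}
Step 4 adds nothing — fixpoint reached.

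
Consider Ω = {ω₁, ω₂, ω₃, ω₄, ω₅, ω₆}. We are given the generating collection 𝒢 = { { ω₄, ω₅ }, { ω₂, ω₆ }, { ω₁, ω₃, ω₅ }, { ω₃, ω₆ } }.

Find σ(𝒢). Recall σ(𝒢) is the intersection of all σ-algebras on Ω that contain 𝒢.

|σ(𝒢)| = 64.  σ(𝒢) = { {}, { ω₁ }, { ω₂ }, { ω₃ }, { ω₄ }, { ω₅ }, { ω₆ }, { ω₁, ω₂ }, { ω₁, ω₃ }, { ω₁, ω₄ }, { ω₁, ω₅ }, { ω₁, ω₆ }, { ω₂, ω₃ }, { ω₂, ω₄ }, { ω₂, ω₅ }, { ω₂, ω₆ }, { ω₃, ω₄ }, { ω₃, ω₅ }, { ω₃, ω₆ }, { ω₄, ω₅ }, { ω₄, ω₆ }, { ω₅, ω₆ }, { ω₁, ω₂, ω₃ }, { ω₁, ω₂, ω₄ }, { ω₁, ω₂, ω₅ }, { ω₁, ω₂, ω₆ }, { ω₁, ω₃, ω₄ }, { ω₁, ω₃, ω₅ }, { ω₁, ω₃, ω₆ }, { ω₁, ω₄, ω₅ }, { ω₁, ω₄, ω₆ }, { ω₁, ω₅, ω₆ }, { ω₂, ω₃, ω₄ }, { ω₂, ω₃, ω₅ }, { ω₂, ω₃, ω₆ }, { ω₂, ω₄, ω₅ }, { ω₂, ω₄, ω₆ }, { ω₂, ω₅, ω₆ }, { ω₃, ω₄, ω₅ }, { ω₃, ω₄, ω₆ }, { ω₃, ω₅, ω₆ }, { ω₄, ω₅, ω₆ }, { ω₁, ω₂, ω₃, ω₄ }, { ω₁, ω₂, ω₃, ω₅ }, { ω₁, ω₂, ω₃, ω₆ }, { ω₁, ω₂, ω₄, ω₅ }, { ω₁, ω₂, ω₄, ω₆ }, { ω₁, ω₂, ω₅, ω₆ }, { ω₁, ω₃, ω₄, ω₅ }, { ω₁, ω₃, ω₄, ω₆ }, { ω₁, ω₃, ω₅, ω₆ }, { ω₁, ω₄, ω₅, ω₆ }, { ω₂, ω₃, ω₄, ω₅ }, { ω₂, ω₃, ω₄, ω₆ }, { ω₂, ω₃, ω₅, ω₆ }, { ω₂, ω₄, ω₅, ω₆ }, { ω₃, ω₄, ω₅, ω₆ }, { ω₁, ω₂, ω₃, ω₄, ω₅ }, { ω₁, ω₂, ω₃, ω₄, ω₆ }, { ω₁, ω₂, ω₃, ω₅, ω₆ }, { ω₁, ω₂, ω₄, ω₅, ω₆ }, { ω₁, ω₃, ω₄, ω₅, ω₆ }, { ω₂, ω₃, ω₄, ω₅, ω₆ }, Ω }

Check:
Seed the family with 𝒢 together with ∅ and Ω: { {}, { ω₂, ω₆ }, { ω₃, ω₆ }, { ω₄, ω₅ }, { ω₁, ω₃, ω₅ }, Ω }.
Round 1: +9 →
  { ω₂, ω₃, ω₆ }  = { ω₃, ω₆ } ∪ { ω₂, ω₆ }
  { ω₂, ω₄, ω₆ }  = complement { ω₁, ω₃, ω₅ }
  { ω₁, ω₂, ω₃, ω₆ }  = complement { ω₄, ω₅ }
  { ω₁, ω₂, ω₄, ω₅ }  = complement { ω₃, ω₆ }
  { ω₁, ω₃, ω₄, ω₅ }  = complement { ω₂, ω₆ }
  { ω₁, ω₃, ω₅, ω₆ }  = { ω₃, ω₆ } ∪ { ω₁, ω₃, ω₅ }
  { ω₂, ω₄, ω₅, ω₆ }  = { ω₄, ω₅ } ∪ { ω₂, ω₆ }
  { ω₃, ω₄, ω₅, ω₆ }  = { ω₄, ω₅ } ∪ { ω₃, ω₆ }
  { ω₁, ω₂, ω₃, ω₅, ω₆ }  = { ω₁, ω₃, ω₅ } ∪ { ω₂, ω₆ }
Round 2 adds 11:
  { ω₄ }  = complement { ω₁, ω₂, ω₃, ω₅, ω₆ }
  { ω₁, ω₂ }  = complement { ω₃, ω₄, ω₅, ω₆ }
  { ω₁, ω₃ }  = complement { ω₂, ω₄, ω₅, ω₆ }
  { ω₂, ω₄ }  = complement { ω₁, ω₃, ω₅, ω₆ }
  { ω₁, ω₄, ω₅ }  = complement { ω₂, ω₃, ω₆ }
  { ω₂, ω₃, ω₄, ω₆ }  = { ω₂, ω₄, ω₆ } ∪ { ω₂, ω₃, ω₆ }
  { ω₁, ω₂, ω₃, ω₄, ω₅ }  = { ω₁, ω₃, ω₅ } ∪ { ω₁, ω₂, ω₄, ω₅ }
  { ω₁, ω₂, ω₃, ω₄, ω₆ }  = { ω₂, ω₄, ω₆ } ∪ { ω₁, ω₂, ω₃, ω₆ }
  { ω₁, ω₂, ω₄, ω₅, ω₆ }  = { ω₂, ω₄, ω₆ } ∪ { ω₁, ω₂, ω₄, ω₅ }
  { ω₁, ω₃, ω₄, ω₅, ω₆ }  = { ω₁, ω₃, ω₅, ω₆ } ∪ { ω₃, ω₄, ω₅, ω₆ }
  { ω₂, ω₃, ω₄, ω₅, ω₆ }  = { ω₂, ω₄, ω₆ } ∪ { ω₃, ω₄, ω₅, ω₆ }
Round 3 adds 16:
  { ω₁ }  = complement { ω₂, ω₃, ω₄, ω₅, ω₆ }
  { ω₂ }  = complement { ω₁, ω₃, ω₄, ω₅, ω₆ }
  { ω₃ }  = complement { ω₁, ω₂, ω₄, ω₅, ω₆ }
  { ω₅ }  = complement { ω₁, ω₂, ω₃, ω₄, ω₆ }
  { ω₆ }  = complement { ω₁, ω₂, ω₃, ω₄, ω₅ }
  { ω₁, ω₅ }  = complement { ω₂, ω₃, ω₄, ω₆ }
  { ω₁, ω₂, ω₃ }  = { ω₁, ω₃ } ∪ { ω₁, ω₂ }
  { ω₁, ω₂, ω₄ }  = { ω₂, ω₄ } ∪ { ω₁, ω₂ }
  { ω₁, ω₂, ω₆ }  = { ω₁, ω₂ } ∪ { ω₂, ω₆ }
  { ω₁, ω₃, ω₄ }  = { ω₁, ω₃ } ∪ { ω₄ }
  { ω₁, ω₃, ω₆ }  = { ω₁, ω₃ } ∪ { ω₃, ω₆ }
  { ω₂, ω₄, ω₅ }  = { ω₄, ω₅ } ∪ { ω₂, ω₄ }
  { ω₃, ω₄, ω₆ }  = { ω₃, ω₆ } ∪ { ω₄ }
  { ω₁, ω₂, ω₃, ω₄ }  = { ω₁, ω₃ } ∪ { ω₂, ω₄ }
  { ω₁, ω₂, ω₃, ω₅ }  = { ω₁, ω₃, ω₅ } ∪ { ω₁, ω₂ }
  { ω₁, ω₂, ω₄, ω₆ }  = { ω₂, ω₄, ω₆ } ∪ { ω₁, ω₂ }
Round 4: 20 new —
  { ω₁, ω₄ }  = { ω₄ } ∪ { ω₁ }
  { ω₁, ω₆ }  = { ω₁ } ∪ { ω₆ }
  { ω₂, ω₃ }  = { ω₂ } ∪ { ω₃ }
  { ω₂, ω₅ }  = { ω₂ } ∪ { ω₅ }
  { ω₃, ω₄ }  = { ω₃ } ∪ { ω₄ }
  { ω₃, ω₅ }  = complement { ω₁, ω₂, ω₄, ω₆ }
  { ω₄, ω₆ }  = complement { ω₁, ω₂, ω₃, ω₅ }
  { ω₅, ω₆ }  = complement { ω₁, ω₂, ω₃, ω₄ }
  { ω₁, ω₂, ω₅ }  = complement { ω₃, ω₄, ω₆ }
  { ω₁, ω₅, ω₆ }  = { ω₁, ω₅ } ∪ { ω₆ }
  { ω₂, ω₃, ω₄ }  = { ω₃ } ∪ { ω₂, ω₄ }
  { ω₂, ω₅, ω₆ }  = complement { ω₁, ω₃, ω₄ }
  { ω₃, ω₄, ω₅ }  = complement { ω₁, ω₂, ω₆ }
  { ω₃, ω₅, ω₆ }  = complement { ω₁, ω₂, ω₄ }
  { ω₄, ω₅, ω₆ }  = complement { ω₁, ω₂, ω₃ }
  { ω₁, ω₂, ω₅, ω₆ }  = { ω₂, ω₆ } ∪ { ω₁, ω₅ }
  { ω₁, ω₃, ω₄, ω₆ }  = { ω₁, ω₃, ω₆ } ∪ { ω₄ }
  { ω₁, ω₄, ω₅, ω₆ }  = { ω₁, ω₄, ω₅ } ∪ { ω₆ }
  { ω₂, ω₃, ω₄, ω₅ }  = { ω₂, ω₄, ω₅ } ∪ { ω₃ }
  { ω₂, ω₃, ω₅, ω₆ }  = { ω₂, ω₃, ω₆ } ∪ { ω₅ }
Round 5: 2 new —
  { ω₁, ω₄, ω₆ }  = { ω₁, ω₆ } ∪ { ω₁, ω₄ }
  { ω₂, ω₃, ω₅ }  = { ω₂, ω₅ } ∪ { ω₃, ω₅ }
After Round 6 the family is unchanged; done.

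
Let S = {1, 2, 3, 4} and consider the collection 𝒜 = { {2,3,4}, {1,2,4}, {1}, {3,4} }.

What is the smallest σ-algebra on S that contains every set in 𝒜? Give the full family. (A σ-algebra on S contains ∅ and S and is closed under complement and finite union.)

Take S₀ = 𝒜 ∪ {∅, S} = { ∅, {1}, {3,4}, {1,2,4}, {2,3,4}, S }.
Round 1: +3 →
  {3}  = {1,2,4}ᶜ
  {1,2}  = {3,4}ᶜ
  {1,3,4}  = {3,4} ∪ {1}
  |family| = 9
Round 2: 3 new —
  {2}  = {1,3,4}ᶜ
  {1,3}  = {3} ∪ {1}
  {1,2,3}  = {1,2} ∪ {3}
  |family| = 12
Round 3 adds 3:
  {4}  = {1,2,3}ᶜ
  {2,3}  = {3} ∪ {2}
  {2,4}  = {1,3}ᶜ
  |family| = 15
Round 4: +1 →
  {1,4}  = {2,3}ᶜ
  |family| = 16
After Round 5 the family is unchanged; done.

|σ(𝒜)| = 16.  σ(𝒜) = { ∅, {1}, {2}, {3}, {4}, {1,2}, {1,3}, {1,4}, {2,3}, {2,4}, {3,4}, {1,2,3}, {1,2,4}, {1,3,4}, {2,3,4}, S }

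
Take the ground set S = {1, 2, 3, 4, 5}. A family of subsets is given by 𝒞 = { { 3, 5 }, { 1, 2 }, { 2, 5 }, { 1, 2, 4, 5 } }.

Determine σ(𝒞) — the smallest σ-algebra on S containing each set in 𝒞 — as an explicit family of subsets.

Initial family (6 sets): { ∅, { 1, 2 }, { 2, 5 }, { 3, 5 }, { 1, 2, 4, 5 }, S }.
Iteration 1 (7 new):
  { 3 }  = S∖{ 1, 2, 4, 5 }
  { 1, 2, 4 }  = S∖{ 3, 5 }
  { 1, 2, 5 }  = { 2, 5 } ∪ { 1, 2 }
  { 1, 3, 4 }  = S∖{ 2, 5 }
  { 2, 3, 5 }  = { 2, 5 } ∪ { 3, 5 }
  { 3, 4, 5 }  = S∖{ 1, 2 }
  { 1, 2, 3, 5 }  = { 1, 2 } ∪ { 3, 5 }
Iteration 2. New:
  { 4 }  = S∖{ 1, 2, 3, 5 }
  { 1, 4 }  = S∖{ 2, 3, 5 }
  { 3, 4 }  = S∖{ 1, 2, 5 }
  { 1, 2, 3 }  = { 1, 2 } ∪ { 3 }
  { 1, 2, 3, 4 }  = { 1, 2 } ∪ { 1, 3, 4 }
  { 1, 3, 4, 5 }  = { 3, 4, 5 } ∪ { 1, 3, 4 }
  { 2, 3, 4, 5 }  = { 2, 5 } ∪ { 3, 4, 5 }
Iteration 3: +5 →
  { 1 }  = S∖{ 2, 3, 4, 5 }
  { 2 }  = S∖{ 1, 3, 4, 5 }
  { 5 }  = S∖{ 1, 2, 3, 4 }
  { 4, 5 }  = S∖{ 1, 2, 3 }
  { 2, 4, 5 }  = { 2, 5 } ∪ { 4 }
Iteration 4. New:
  { 1, 3 }  = S∖{ 2, 4, 5 }
  { 1, 5 }  = { 5 } ∪ { 1 }
  { 2, 3 }  = { 2 } ∪ { 3 }
  { 2, 4 }  = { 2 } ∪ { 4 }
  { 1, 3, 5 }  = { 3, 5 } ∪ { 1 }
  { 1, 4, 5 }  = { 5 } ∪ { 1, 4 }
  { 2, 3, 4 }  = { 3, 4 } ∪ { 2 }
Iteration 5: stable.

|σ(𝒞)| = 32.  σ(𝒞) = { ∅, { 1 }, { 2 }, { 3 }, { 4 }, { 5 }, { 1, 2 }, { 1, 3 }, { 1, 4 }, { 1, 5 }, { 2, 3 }, { 2, 4 }, { 2, 5 }, { 3, 4 }, { 3, 5 }, { 4, 5 }, { 1, 2, 3 }, { 1, 2, 4 }, { 1, 2, 5 }, { 1, 3, 4 }, { 1, 3, 5 }, { 1, 4, 5 }, { 2, 3, 4 }, { 2, 3, 5 }, { 2, 4, 5 }, { 3, 4, 5 }, { 1, 2, 3, 4 }, { 1, 2, 3, 5 }, { 1, 2, 4, 5 }, { 1, 3, 4, 5 }, { 2, 3, 4, 5 }, S }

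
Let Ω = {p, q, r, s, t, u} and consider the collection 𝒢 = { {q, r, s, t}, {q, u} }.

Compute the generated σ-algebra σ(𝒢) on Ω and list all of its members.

|σ(𝒢)| = 16.  σ(𝒢) = { {}, {p}, {q}, {u}, {p, q}, {p, u}, {q, u}, {p, q, u}, {r, s, t}, {p, r, s, t}, {q, r, s, t}, {r, s, t, u}, {p, q, r, s, t}, {p, r, s, t, u}, {q, r, s, t, u}, Ω }

Check:
Seed the family with 𝒢 together with ∅ and Ω: { {}, {q, u}, {q, r, s, t}, Ω }.
Round 1 (3 new):
  {p, u}  = complement {q, r, s, t}
  {p, r, s, t}  = complement {q, u}
  {q, r, s, t, u}  = {q, u} ∪ {q, r, s, t}
  — 7 sets.
Round 2: 4 new —
  {p}  = complement {q, r, s, t, u}
  {p, q, u}  = {p, u} ∪ {q, u}
  {p, q, r, s, t}  = {p, r, s, t} ∪ {q, r, s, t}
  {p, r, s, t, u}  = {p, r, s, t} ∪ {p, u}
  — 11 sets.
Round 3 adds 3:
  {q}  = complement {p, r, s, t, u}
  {u}  = complement {p, q, r, s, t}
  {r, s, t}  = complement {p, q, u}
  — 14 sets.
Round 4 adds 2:
  {p, q}  = {q} ∪ {p}
  {r, s, t, u}  = {r, s, t} ∪ {u}
  — 16 sets.
Round 5 adds nothing — fixpoint reached.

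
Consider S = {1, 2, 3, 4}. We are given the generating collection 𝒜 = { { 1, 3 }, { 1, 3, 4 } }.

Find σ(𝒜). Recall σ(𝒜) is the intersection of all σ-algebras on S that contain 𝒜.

Begin from { {}, { 1, 3 }, { 1, 3, 4 }, S } (that is, 𝒜 plus ∅ and S).
Round 1 adds 2:
  { 2 }  = complement { 1, 3, 4 }
  { 2, 4 }  = complement { 1, 3 }
  [6 total]
Round 2: +1 →
  { 1, 2, 3 }  = { 1, 3 } ∪ { 2 }
  [7 total]
Round 3: +1 →
  { 4 }  = complement { 1, 2, 3 }
  [8 total]
Round 4: already closed under ᶜ and ∪.

|σ(𝒜)| = 8.  σ(𝒜) = { {}, { 2 }, { 4 }, { 1, 3 }, { 2, 4 }, { 1, 2, 3 }, { 1, 3, 4 }, S }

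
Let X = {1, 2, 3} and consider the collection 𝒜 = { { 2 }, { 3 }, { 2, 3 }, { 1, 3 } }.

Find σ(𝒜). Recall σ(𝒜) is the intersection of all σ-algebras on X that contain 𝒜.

σ(𝒜) (8 sets): { {}, { 1 }, { 2 }, { 3 }, { 1, 2 }, { 1, 3 }, { 2, 3 }, X }

Working:
Take S₀ = 𝒜 ∪ {∅, X} = { {}, { 2 }, { 3 }, { 1, 3 }, { 2, 3 }, X }.
Pass 1: +2 →
  { 1 }  = ᶜ of { 2, 3 }
  { 1, 2 }  = ᶜ of { 3 }
Pass 2: closed — nothing new.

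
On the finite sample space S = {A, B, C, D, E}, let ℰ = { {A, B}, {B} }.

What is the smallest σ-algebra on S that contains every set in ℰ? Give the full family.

Take S₀ = ℰ ∪ {∅, S} = { {}, {B}, {A, B}, S }.
Round 1: +2 →
  {C, D, E}  = complement {A, B}
  {A, C, D, E}  = complement {B}
Round 2. New:
  {B, C, D, E}  = {C, D, E} ∪ {B}
Round 3: 1 new —
  {A}  = complement {B, C, D, E}
Round 4: already closed under ᶜ and ∪.

Hence σ(ℰ) has 8 members: { {}, {A}, {B}, {A, B}, {C, D, E}, {A, C, D, E}, {B, C, D, E}, S }.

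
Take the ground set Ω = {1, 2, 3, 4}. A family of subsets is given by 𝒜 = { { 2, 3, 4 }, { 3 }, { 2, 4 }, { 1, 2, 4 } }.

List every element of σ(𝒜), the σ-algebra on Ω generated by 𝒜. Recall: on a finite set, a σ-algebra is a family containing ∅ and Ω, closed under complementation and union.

Answer: σ(𝒜) = { {}, { 1 }, { 3 }, { 1, 3 }, { 2, 4 }, { 1, 2, 4 }, { 2, 3, 4 }, Ω }

Check:
Start: 𝒜 ∪ {∅, Ω} = { {}, { 3 }, { 2, 4 }, { 1, 2, 4 }, { 2, 3, 4 }, Ω }.
Round 1 adds 2:
  { 1 }  = Ω∖{ 2, 3, 4 }
  { 1, 3 }  = Ω∖{ 2, 4 }
  (now 8)
Round 2: already closed under ᶜ and ∪.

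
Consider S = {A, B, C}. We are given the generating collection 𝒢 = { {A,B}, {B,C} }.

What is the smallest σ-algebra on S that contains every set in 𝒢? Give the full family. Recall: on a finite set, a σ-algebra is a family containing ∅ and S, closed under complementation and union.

Seed the family with 𝒢 together with ∅ and S: { ∅, {A,B}, {B,C}, S }.
Iteration 1. New:
  {A}  = ᶜ of {B,C}
  {C}  = ᶜ of {A,B}
Iteration 2 adds 1:
  {A,C}  = {C} ∪ {A}
Iteration 3 (1 new):
  {B}  = ᶜ of {A,C}
Iteration 4: already closed under ᶜ and ∪.

Hence σ(𝒢) has 8 members: { ∅, {A}, {B}, {C}, {A,B}, {A,C}, {B,C}, S }.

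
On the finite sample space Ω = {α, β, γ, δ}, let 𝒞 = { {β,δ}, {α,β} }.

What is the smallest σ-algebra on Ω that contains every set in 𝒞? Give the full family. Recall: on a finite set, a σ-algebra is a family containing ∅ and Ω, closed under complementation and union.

Answer: σ(𝒞) = { {}, {α}, {β}, {γ}, {δ}, {α,β}, {α,γ}, {α,δ}, {β,γ}, {β,δ}, {γ,δ}, {α,β,γ}, {α,β,δ}, {α,γ,δ}, {β,γ,δ}, Ω }

Derivation:
Begin from { {}, {α,β}, {β,δ}, Ω } (that is, 𝒞 plus ∅ and Ω).
Step 1: 3 new —
  {α,γ}  = complement {β,δ}
  {γ,δ}  = complement {α,β}
  {α,β,δ}  = {α,β} ∪ {β,δ}
  (now 7)
Step 2: 4 new —
  {γ}  = complement {α,β,δ}
  {α,β,γ}  = {α,β} ∪ {α,γ}
  {α,γ,δ}  = {γ,δ} ∪ {α,γ}
  {β,γ,δ}  = {γ,δ} ∪ {β,δ}
  (now 11)
Step 3 adds 3:
  {α}  = complement {β,γ,δ}
  {β}  = complement {α,γ,δ}
  {δ}  = complement {α,β,γ}
  (now 14)
Step 4 (2 new):
  {α,δ}  = {δ} ∪ {α}
  {β,γ}  = {γ} ∪ {β}
  (now 16)
Step 5 adds nothing — fixpoint reached.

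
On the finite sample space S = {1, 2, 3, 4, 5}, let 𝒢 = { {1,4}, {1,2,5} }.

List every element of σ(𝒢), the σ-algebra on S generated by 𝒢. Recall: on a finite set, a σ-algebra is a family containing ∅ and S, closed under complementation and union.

Begin from { ∅, {1,4}, {1,2,5}, S } (that is, 𝒢 plus ∅ and S).
Iteration 1: 3 new —
  {3,4}  = complement {1,2,5}
  {2,3,5}  = complement {1,4}
  {1,2,4,5}  = {1,2,5} ∪ {1,4}
  — 7 sets.
Iteration 2 (4 new):
  {3}  = complement {1,2,4,5}
  {1,3,4}  = {3,4} ∪ {1,4}
  {1,2,3,5}  = {1,2,5} ∪ {2,3,5}
  {2,3,4,5}  = {3,4} ∪ {2,3,5}
  — 11 sets.
Iteration 3 adds 3:
  {1}  = complement {2,3,4,5}
  {4}  = complement {1,2,3,5}
  {2,5}  = complement {1,3,4}
  — 14 sets.
Iteration 4 adds 2:
  {1,3}  = {3} ∪ {1}
  {2,4,5}  = {2,5} ∪ {4}
  — 16 sets.
Iteration 5: closed — nothing new.

|σ(𝒢)| = 16.  σ(𝒢) = { ∅, {1}, {3}, {4}, {1,3}, {1,4}, {2,5}, {3,4}, {1,2,5}, {1,3,4}, {2,3,5}, {2,4,5}, {1,2,3,5}, {1,2,4,5}, {2,3,4,5}, S }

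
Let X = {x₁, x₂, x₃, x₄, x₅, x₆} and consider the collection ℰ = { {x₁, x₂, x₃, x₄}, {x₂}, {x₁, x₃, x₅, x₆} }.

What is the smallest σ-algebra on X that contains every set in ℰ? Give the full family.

Initial family (5 sets): { {}, {x₂}, {x₁, x₂, x₃, x₄}, {x₁, x₃, x₅, x₆}, X }.
Iteration 1 adds 4:
  {x₂, x₄}  = complement {x₁, x₃, x₅, x₆}
  {x₅, x₆}  = complement {x₁, x₂, x₃, x₄}
  {x₁, x₂, x₃, x₅, x₆}  = {x₁, x₃, x₅, x₆} ∪ {x₂}
  {x₁, x₃, x₄, x₅, x₆}  = complement {x₂}
  — 9 sets.
Iteration 2 adds 3:
  {x₄}  = complement {x₁, x₂, x₃, x₅, x₆}
  {x₂, x₅, x₆}  = {x₅, x₆} ∪ {x₂}
  {x₂, x₄, x₅, x₆}  = {x₅, x₆} ∪ {x₂, x₄}
  — 12 sets.
Iteration 3 (3 new):
  {x₁, x₃}  = complement {x₂, x₄, x₅, x₆}
  {x₁, x₃, x₄}  = complement {x₂, x₅, x₆}
  {x₄, x₅, x₆}  = {x₅, x₆} ∪ {x₄}
  — 15 sets.
Iteration 4: 1 new —
  {x₁, x₂, x₃}  = complement {x₄, x₅, x₆}
  — 16 sets.
After Iteration 5 the family is unchanged; done.

Therefore σ(ℰ) = { {}, {x₂}, {x₄}, {x₁, x₃}, {x₂, x₄}, {x₅, x₆}, {x₁, x₂, x₃}, {x₁, x₃, x₄}, {x₂, x₅, x₆}, {x₄, x₅, x₆}, {x₁, x₂, x₃, x₄}, {x₁, x₃, x₅, x₆}, {x₂, x₄, x₅, x₆}, {x₁, x₂, x₃, x₅, x₆}, {x₁, x₃, x₄, x₅, x₆}, X } (|σ(ℰ)| = 16).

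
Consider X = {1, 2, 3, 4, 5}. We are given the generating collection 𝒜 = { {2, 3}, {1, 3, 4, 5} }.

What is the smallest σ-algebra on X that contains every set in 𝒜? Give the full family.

Begin from { {}, {2, 3}, {1, 3, 4, 5}, X } (that is, 𝒜 plus ∅ and X).
Round 1: 2 new —
  {2}  = complement {1, 3, 4, 5}
  {1, 4, 5}  = complement {2, 3}
  — 6 sets.
Round 2 adds 1:
  {1, 2, 4, 5}  = {1, 4, 5} ∪ {2}
  — 7 sets.
Round 3 adds 1:
  {3}  = complement {1, 2, 4, 5}
  — 8 sets.
Round 4: no new sets; the family is a σ-algebra.

Therefore σ(𝒜) = { {}, {2}, {3}, {2, 3}, {1, 4, 5}, {1, 2, 4, 5}, {1, 3, 4, 5}, X } (|σ(𝒜)| = 8).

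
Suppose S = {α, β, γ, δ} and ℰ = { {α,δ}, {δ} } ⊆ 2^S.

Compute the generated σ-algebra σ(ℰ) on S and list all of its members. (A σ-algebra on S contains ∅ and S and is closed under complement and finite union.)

Seed the family with ℰ together with ∅ and S: { ∅, {δ}, {α,δ}, S }.
Iteration 1 (2 new):
  {β,γ}  = ᶜ of {α,δ}
  {α,β,γ}  = ᶜ of {δ}
  [6 total]
Iteration 2. New:
  {β,γ,δ}  = {β,γ} ∪ {δ}
  [7 total]
Iteration 3: 1 new —
  {α}  = ᶜ of {β,γ,δ}
  [8 total]
Iteration 4: already closed under ᶜ and ∪.

Therefore σ(ℰ) = { ∅, {α}, {δ}, {α,δ}, {β,γ}, {α,β,γ}, {β,γ,δ}, S } (|σ(ℰ)| = 8).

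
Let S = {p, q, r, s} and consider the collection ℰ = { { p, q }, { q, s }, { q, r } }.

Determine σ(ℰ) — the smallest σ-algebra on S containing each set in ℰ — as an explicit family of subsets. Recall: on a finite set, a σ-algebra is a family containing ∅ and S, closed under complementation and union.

Seed the family with ℰ together with ∅ and S: { {}, { p, q }, { q, r }, { q, s }, S }.
Round 1 adds 6:
  { p, r }  = complement { q, s }
  { p, s }  = complement { q, r }
  { r, s }  = complement { p, q }
  { p, q, r }  = { q, r } ∪ { p, q }
  { p, q, s }  = { p, q } ∪ { q, s }
  { q, r, s }  = { q, r } ∪ { q, s }
  |family| = 11
Round 2 adds 4:
  { p }  = complement { q, r, s }
  { r }  = complement { p, q, s }
  { s }  = complement { p, q, r }
  { p, r, s }  = { r, s } ∪ { p, s }
  |family| = 15
Round 3: 1 new —
  { q }  = complement { p, r, s }
  |family| = 16
Round 4: already closed under ᶜ and ∪.

σ(ℰ) = { {}, { p }, { q }, { r }, { s }, { p, q }, { p, r }, { p, s }, { q, r }, { q, s }, { r, s }, { p, q, r }, { p, q, s }, { p, r, s }, { q, r, s }, S }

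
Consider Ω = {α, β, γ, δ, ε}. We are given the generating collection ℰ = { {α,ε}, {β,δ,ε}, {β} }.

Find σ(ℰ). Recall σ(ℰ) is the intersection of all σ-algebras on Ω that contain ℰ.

Initial family (5 sets): { ∅, {β}, {α,ε}, {β,δ,ε}, Ω }.
Step 1: 5 new —
  {α,γ}  = Ω∖{β,δ,ε}
  {α,β,ε}  = {α,ε} ∪ {β}
  {β,γ,δ}  = Ω∖{α,ε}
  {α,β,δ,ε}  = {α,ε} ∪ {β,δ,ε}
  {α,γ,δ,ε}  = Ω∖{β}
  |family| = 10
Step 2. New:
  {γ}  = Ω∖{α,β,δ,ε}
  {γ,δ}  = Ω∖{α,β,ε}
  {α,β,γ}  = {β} ∪ {α,γ}
  {α,γ,ε}  = {α,γ} ∪ {α,ε}
  {α,β,γ,δ}  = {α,γ} ∪ {β,γ,δ}
  {α,β,γ,ε}  = {α,β,ε} ∪ {α,γ}
  {β,γ,δ,ε}  = {β,γ,δ} ∪ {β,δ,ε}
  |family| = 17
Step 3 (7 new):
  {α}  = Ω∖{β,γ,δ,ε}
  {δ}  = Ω∖{α,β,γ,ε}
  {ε}  = Ω∖{α,β,γ,δ}
  {β,γ}  = {γ} ∪ {β}
  {β,δ}  = Ω∖{α,γ,ε}
  {δ,ε}  = Ω∖{α,β,γ}
  {α,γ,δ}  = {γ,δ} ∪ {α,γ}
  |family| = 24
Step 4: +8 →
  {α,β}  = {β} ∪ {α}
  {α,δ}  = {δ} ∪ {α}
  {β,ε}  = Ω∖{α,γ,δ}
  {γ,ε}  = {ε} ∪ {γ}
  {α,β,δ}  = {β,δ} ∪ {α}
  {α,δ,ε}  = Ω∖{β,γ}
  {β,γ,ε}  = {ε} ∪ {β,γ}
  {γ,δ,ε}  = {γ,δ} ∪ {ε}
  |family| = 32
Step 5: already closed under ᶜ and ∪.

Therefore σ(ℰ) = { ∅, {α}, {β}, {γ}, {δ}, {ε}, {α,β}, {α,γ}, {α,δ}, {α,ε}, {β,γ}, {β,δ}, {β,ε}, {γ,δ}, {γ,ε}, {δ,ε}, {α,β,γ}, {α,β,δ}, {α,β,ε}, {α,γ,δ}, {α,γ,ε}, {α,δ,ε}, {β,γ,δ}, {β,γ,ε}, {β,δ,ε}, {γ,δ,ε}, {α,β,γ,δ}, {α,β,γ,ε}, {α,β,δ,ε}, {α,γ,δ,ε}, {β,γ,δ,ε}, Ω } (|σ(ℰ)| = 32).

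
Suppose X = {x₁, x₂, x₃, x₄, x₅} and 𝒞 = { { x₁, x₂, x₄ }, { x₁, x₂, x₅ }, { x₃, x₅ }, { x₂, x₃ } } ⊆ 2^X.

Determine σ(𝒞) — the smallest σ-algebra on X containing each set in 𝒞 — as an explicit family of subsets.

|σ(𝒞)| = 32.  σ(𝒞) = { ∅, { x₁ }, { x₂ }, { x₃ }, { x₄ }, { x₅ }, { x₁, x₂ }, { x₁, x₃ }, { x₁, x₄ }, { x₁, x₅ }, { x₂, x₃ }, { x₂, x₄ }, { x₂, x₅ }, { x₃, x₄ }, { x₃, x₅ }, { x₄, x₅ }, { x₁, x₂, x₃ }, { x₁, x₂, x₄ }, { x₁, x₂, x₅ }, { x₁, x₃, x₄ }, { x₁, x₃, x₅ }, { x₁, x₄, x₅ }, { x₂, x₃, x₄ }, { x₂, x₃, x₅ }, { x₂, x₄, x₅ }, { x₃, x₄, x₅ }, { x₁, x₂, x₃, x₄ }, { x₁, x₂, x₃, x₅ }, { x₁, x₂, x₄, x₅ }, { x₁, x₃, x₄, x₅ }, { x₂, x₃, x₄, x₅ }, X }

Check:
Start: 𝒞 ∪ {∅, X} = { ∅, { x₂, x₃ }, { x₃, x₅ }, { x₁, x₂, x₄ }, { x₁, x₂, x₅ }, X }.
Round 1: 6 new —
  { x₃, x₄ }  = ᶜ of { x₁, x₂, x₅ }
  { x₁, x₄, x₅ }  = ᶜ of { x₂, x₃ }
  { x₂, x₃, x₅ }  = { x₂, x₃ } ∪ { x₃, x₅ }
  { x₁, x₂, x₃, x₄ }  = { x₂, x₃ } ∪ { x₁, x₂, x₄ }
  { x₁, x₂, x₃, x₅ }  = { x₁, x₂, x₅ } ∪ { x₂, x₃ }
  { x₁, x₂, x₄, x₅ }  = { x₁, x₂, x₅ } ∪ { x₁, x₂, x₄ }
  |family| = 12
Round 2: +8 →
  { x₃ }  = ᶜ of { x₁, x₂, x₄, x₅ }
  { x₄ }  = ᶜ of { x₁, x₂, x₃, x₅ }
  { x₅ }  = ᶜ of { x₁, x₂, x₃, x₄ }
  { x₁, x₄ }  = ᶜ of { x₂, x₃, x₅ }
  { x₂, x₃, x₄ }  = { x₃, x₄ } ∪ { x₂, x₃ }
  { x₃, x₄, x₅ }  = { x₃, x₄ } ∪ { x₃, x₅ }
  { x₁, x₃, x₄, x₅ }  = { x₁, x₄, x₅ } ∪ { x₃, x₄ }
  { x₂, x₃, x₄, x₅ }  = { x₃, x₄ } ∪ { x₂, x₃, x₅ }
  |family| = 20
Round 3: 6 new —
  { x₁ }  = ᶜ of { x₂, x₃, x₄, x₅ }
  { x₂ }  = ᶜ of { x₁, x₃, x₄, x₅ }
  { x₁, x₂ }  = ᶜ of { x₃, x₄, x₅ }
  { x₁, x₅ }  = ᶜ of { x₂, x₃, x₄ }
  { x₄, x₅ }  = { x₅ } ∪ { x₄ }
  { x₁, x₃, x₄ }  = { x₃, x₄ } ∪ { x₁, x₄ }
  |family| = 26
Round 4: +6 →
  { x₁, x₃ }  = { x₃ } ∪ { x₁ }
  { x₂, x₄ }  = { x₂ } ∪ { x₄ }
  { x₂, x₅ }  = ᶜ of { x₁, x₃, x₄ }
  { x₁, x₂, x₃ }  = ᶜ of { x₄, x₅ }
  { x₁, x₃, x₅ }  = { x₃ } ∪ { x₁, x₅ }
  { x₂, x₄, x₅ }  = { x₂ } ∪ { x₄, x₅ }
  |family| = 32
Round 5: closed — nothing new.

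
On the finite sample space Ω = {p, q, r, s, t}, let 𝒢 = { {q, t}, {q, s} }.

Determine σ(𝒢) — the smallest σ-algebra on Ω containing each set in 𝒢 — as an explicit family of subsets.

Begin from { {}, {q, s}, {q, t}, Ω } (that is, 𝒢 plus ∅ and Ω).
Step 1 adds 3:
  {p, r, s}  = complement {q, t}
  {p, r, t}  = complement {q, s}
  {q, s, t}  = {q, t} ∪ {q, s}
  — 7 sets.
Step 2: 4 new —
  {p, r}  = complement {q, s, t}
  {p, q, r, s}  = {p, r, s} ∪ {q, s}
  {p, q, r, t}  = {q, t} ∪ {p, r, t}
  {p, r, s, t}  = {p, r, s} ∪ {p, r, t}
  — 11 sets.
Step 3 adds 3:
  {q}  = complement {p, r, s, t}
  {s}  = complement {p, q, r, t}
  {t}  = complement {p, q, r, s}
  — 14 sets.
Step 4: +2 →
  {s, t}  = {s} ∪ {t}
  {p, q, r}  = {p, r} ∪ {q}
  — 16 sets.
Step 5: no new sets; the family is a σ-algebra.

Hence σ(𝒢) has 16 members: { {}, {q}, {s}, {t}, {p, r}, {q, s}, {q, t}, {s, t}, {p, q, r}, {p, r, s}, {p, r, t}, {q, s, t}, {p, q, r, s}, {p, q, r, t}, {p, r, s, t}, Ω }.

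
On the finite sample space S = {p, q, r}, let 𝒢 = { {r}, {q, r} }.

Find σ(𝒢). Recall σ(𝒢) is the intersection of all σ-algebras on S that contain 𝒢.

Start: 𝒢 ∪ {∅, S} = { ∅, {r}, {q, r}, S }.
Round 1. New:
  {p}  = S∖{q, r}
  {p, q}  = S∖{r}
  |family| = 6
Round 2 adds 1:
  {p, r}  = {r} ∪ {p}
  |family| = 7
Round 3: 1 new —
  {q}  = S∖{p, r}
  |family| = 8
Round 4 adds nothing — fixpoint reached.

Therefore σ(𝒢) = { ∅, {p}, {q}, {r}, {p, q}, {p, r}, {q, r}, S } (|σ(𝒢)| = 8).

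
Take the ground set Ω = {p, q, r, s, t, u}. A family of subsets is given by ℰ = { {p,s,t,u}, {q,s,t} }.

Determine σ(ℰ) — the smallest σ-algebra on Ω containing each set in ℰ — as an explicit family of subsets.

Answer: σ(ℰ) = { {}, {q}, {r}, {p,u}, {q,r}, {s,t}, {p,q,u}, {p,r,u}, {q,s,t}, {r,s,t}, {p,q,r,u}, {p,s,t,u}, {q,r,s,t}, {p,q,s,t,u}, {p,r,s,t,u}, Ω }

Trace:
Initial family (4 sets): { {}, {q,s,t}, {p,s,t,u}, Ω }.
Step 1 adds 3:
  {q,r}  = ᶜ of {p,s,t,u}
  {p,r,u}  = ᶜ of {q,s,t}
  {p,q,s,t,u}  = {p,s,t,u} ∪ {q,s,t}
Step 2: +4 →
  {r}  = ᶜ of {p,q,s,t,u}
  {p,q,r,u}  = {q,r} ∪ {p,r,u}
  {q,r,s,t}  = {q,r} ∪ {q,s,t}
  {p,r,s,t,u}  = {p,r,u} ∪ {p,s,t,u}
Step 3 adds 3:
  {q}  = ᶜ of {p,r,s,t,u}
  {p,u}  = ᶜ of {q,r,s,t}
  {s,t}  = ᶜ of {p,q,r,u}
Step 4. New:
  {p,q,u}  = {p,u} ∪ {q}
  {r,s,t}  = {s,t} ∪ {r}
Step 5: no new sets; the family is a σ-algebra.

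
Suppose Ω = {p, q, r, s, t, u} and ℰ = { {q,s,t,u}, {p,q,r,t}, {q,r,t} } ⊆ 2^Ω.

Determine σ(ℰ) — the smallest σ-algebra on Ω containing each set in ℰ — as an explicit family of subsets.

Answer: σ(ℰ) = { {}, {p}, {r}, {p,r}, {q,t}, {s,u}, {p,q,t}, {p,s,u}, {q,r,t}, {r,s,u}, {p,q,r,t}, {p,r,s,u}, {q,s,t,u}, {p,q,s,t,u}, {q,r,s,t,u}, Ω }

Check:
Initial family (5 sets): { {}, {q,r,t}, {p,q,r,t}, {q,s,t,u}, Ω }.
Round 1. New:
  {p,r}  = ᶜ of {q,s,t,u}
  {s,u}  = ᶜ of {p,q,r,t}
  {p,s,u}  = ᶜ of {q,r,t}
  {q,r,s,t,u}  = {q,r,t} ∪ {q,s,t,u}
  [9 total]
Round 2: +3 →
  {p}  = ᶜ of {q,r,s,t,u}
  {p,r,s,u}  = {p,s,u} ∪ {p,r}
  {p,q,s,t,u}  = {p,s,u} ∪ {q,s,t,u}
  [12 total]
Round 3. New:
  {r}  = ᶜ of {p,q,s,t,u}
  {q,t}  = ᶜ of {p,r,s,u}
  [14 total]
Round 4 adds 2:
  {p,q,t}  = {q,t} ∪ {p}
  {r,s,u}  = {r} ∪ {s,u}
  [16 total]
Round 5: already closed under ᶜ and ∪.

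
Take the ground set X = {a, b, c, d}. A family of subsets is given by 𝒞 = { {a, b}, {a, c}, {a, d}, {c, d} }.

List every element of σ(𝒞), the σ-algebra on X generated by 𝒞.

σ(𝒞) = { {}, {a}, {b}, {c}, {d}, {a, b}, {a, c}, {a, d}, {b, c}, {b, d}, {c, d}, {a, b, c}, {a, b, d}, {a, c, d}, {b, c, d}, X }

Check:
Initial family (6 sets): { {}, {a, b}, {a, c}, {a, d}, {c, d}, X }.
Pass 1 adds 5:
  {b, c}  = ᶜ of {a, d}
  {b, d}  = ᶜ of {a, c}
  {a, b, c}  = {a, b} ∪ {a, c}
  {a, b, d}  = {a, d} ∪ {a, b}
  {a, c, d}  = {c, d} ∪ {a, d}
Pass 2 (4 new):
  {b}  = ᶜ of {a, c, d}
  {c}  = ᶜ of {a, b, d}
  {d}  = ᶜ of {a, b, c}
  {b, c, d}  = {c, d} ∪ {b, c}
Pass 3 adds 1:
  {a}  = ᶜ of {b, c, d}
Pass 4 adds nothing — fixpoint reached.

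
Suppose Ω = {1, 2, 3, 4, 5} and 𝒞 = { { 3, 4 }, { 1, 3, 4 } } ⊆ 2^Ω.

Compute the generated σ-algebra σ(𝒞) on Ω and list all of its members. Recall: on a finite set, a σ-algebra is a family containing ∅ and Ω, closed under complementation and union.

Initial family (4 sets): { {  }, { 3, 4 }, { 1, 3, 4 }, Ω }.
Step 1: +2 →
  { 2, 5 }  = { 1, 3, 4 }ᶜ
  { 1, 2, 5 }  = { 3, 4 }ᶜ
  (now 6)
Step 2: 1 new —
  { 2, 3, 4, 5 }  = { 2, 5 } ∪ { 3, 4 }
  (now 7)
Step 3: 1 new —
  { 1 }  = { 2, 3, 4, 5 }ᶜ
  (now 8)
After Step 4 the family is unchanged; done.

Therefore σ(𝒞) = { {  }, { 1 }, { 2, 5 }, { 3, 4 }, { 1, 2, 5 }, { 1, 3, 4 }, { 2, 3, 4, 5 }, Ω } (|σ(𝒞)| = 8).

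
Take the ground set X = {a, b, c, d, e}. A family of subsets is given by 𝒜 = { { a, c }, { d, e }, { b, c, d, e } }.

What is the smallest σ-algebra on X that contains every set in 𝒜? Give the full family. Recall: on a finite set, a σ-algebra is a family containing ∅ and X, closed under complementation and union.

σ(𝒜) (16 sets): { ∅, { a }, { b }, { c }, { a, b }, { a, c }, { b, c }, { d, e }, { a, b, c }, { a, d, e }, { b, d, e }, { c, d, e }, { a, b, d, e }, { a, c, d, e }, { b, c, d, e }, X }

Derivation:
Start: 𝒜 ∪ {∅, X} = { ∅, { a, c }, { d, e }, { b, c, d, e }, X }.
Step 1. New:
  { a }  = { b, c, d, e }ᶜ
  { a, b, c }  = { d, e }ᶜ
  { b, d, e }  = { a, c }ᶜ
  { a, c, d, e }  = { d, e } ∪ { a, c }
  (now 9)
Step 2 (3 new):
  { b }  = { a, c, d, e }ᶜ
  { a, d, e }  = { d, e } ∪ { a }
  { a, b, d, e }  = { b, d, e } ∪ { a }
  (now 12)
Step 3: 3 new —
  { c }  = { a, b, d, e }ᶜ
  { a, b }  = { b } ∪ { a }
  { b, c }  = { a, d, e }ᶜ
  (now 15)
Step 4 adds 1:
  { c, d, e }  = { a, b }ᶜ
  (now 16)
Step 5: no new sets; the family is a σ-algebra.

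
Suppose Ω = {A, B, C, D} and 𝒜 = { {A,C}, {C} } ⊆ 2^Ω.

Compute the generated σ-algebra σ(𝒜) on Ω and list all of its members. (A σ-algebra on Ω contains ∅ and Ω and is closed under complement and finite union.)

σ(𝒜) (8 sets): { ∅, {A}, {C}, {A,C}, {B,D}, {A,B,D}, {B,C,D}, Ω }

Derivation:
Start: 𝒜 ∪ {∅, Ω} = { ∅, {C}, {A,C}, Ω }.
Pass 1 (2 new):
  {B,D}  = ᶜ of {A,C}
  {A,B,D}  = ᶜ of {C}
  [6 total]
Pass 2. New:
  {B,C,D}  = {C} ∪ {B,D}
  [7 total]
Pass 3: 1 new —
  {A}  = ᶜ of {B,C,D}
  [8 total]
Pass 4: no new sets; the family is a σ-algebra.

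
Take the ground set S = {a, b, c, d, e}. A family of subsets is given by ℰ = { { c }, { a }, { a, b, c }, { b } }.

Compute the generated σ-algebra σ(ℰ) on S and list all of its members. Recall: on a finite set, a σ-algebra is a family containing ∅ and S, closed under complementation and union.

σ(ℰ) = { ∅, { a }, { b }, { c }, { a, b }, { a, c }, { b, c }, { d, e }, { a, b, c }, { a, d, e }, { b, d, e }, { c, d, e }, { a, b, d, e }, { a, c, d, e }, { b, c, d, e }, S }

Check:
Initial family (6 sets): { ∅, { a }, { b }, { c }, { a, b, c }, S }.
Iteration 1 (7 new):
  { a, b }  = { b } ∪ { a }
  { a, c }  = { c } ∪ { a }
  { b, c }  = { c } ∪ { b }
  { d, e }  = { a, b, c }ᶜ
  { a, b, d, e }  = { c }ᶜ
  { a, c, d, e }  = { b }ᶜ
  { b, c, d, e }  = { a }ᶜ
Iteration 2. New:
  { a, d, e }  = { b, c }ᶜ
  { b, d, e }  = { a, c }ᶜ
  { c, d, e }  = { a, b }ᶜ
Iteration 3: no new sets; the family is a σ-algebra.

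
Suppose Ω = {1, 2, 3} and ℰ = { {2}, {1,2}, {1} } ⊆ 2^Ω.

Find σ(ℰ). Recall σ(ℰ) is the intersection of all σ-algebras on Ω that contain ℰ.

Answer: σ(ℰ) = { {}, {1}, {2}, {3}, {1,2}, {1,3}, {2,3}, Ω }

Derivation:
Seed the family with ℰ together with ∅ and Ω: { {}, {1}, {2}, {1,2}, Ω }.
Pass 1: 3 new —
  {3}  = {1,2}ᶜ
  {1,3}  = {2}ᶜ
  {2,3}  = {1}ᶜ
  (now 8)
Pass 2: already closed under ᶜ and ∪.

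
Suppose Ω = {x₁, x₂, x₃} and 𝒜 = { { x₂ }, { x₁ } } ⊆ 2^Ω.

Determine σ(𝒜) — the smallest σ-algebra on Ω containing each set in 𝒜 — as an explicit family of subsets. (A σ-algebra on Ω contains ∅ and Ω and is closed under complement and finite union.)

Seed the family with 𝒜 together with ∅ and Ω: { {  }, { x₁ }, { x₂ }, Ω }.
Iteration 1 adds 3:
  { x₁, x₂ }  = { x₂ } ∪ { x₁ }
  { x₁, x₃ }  = Ω∖{ x₂ }
  { x₂, x₃ }  = Ω∖{ x₁ }
  [7 total]
Iteration 2 adds 1:
  { x₃ }  = Ω∖{ x₁, x₂ }
  [8 total]
Iteration 3: already closed under ᶜ and ∪.

|σ(𝒜)| = 8.  σ(𝒜) = { {  }, { x₁ }, { x₂ }, { x₃ }, { x₁, x₂ }, { x₁, x₃ }, { x₂, x₃ }, Ω }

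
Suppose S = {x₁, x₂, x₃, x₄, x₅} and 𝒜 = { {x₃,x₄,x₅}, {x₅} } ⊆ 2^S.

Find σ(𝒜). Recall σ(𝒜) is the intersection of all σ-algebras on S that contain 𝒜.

Start: 𝒜 ∪ {∅, S} = { ∅, {x₅}, {x₃,x₄,x₅}, S }.
Pass 1: +2 →
  {x₁,x₂}  = complement {x₃,x₄,x₅}
  {x₁,x₂,x₃,x₄}  = complement {x₅}
  |family| = 6
Pass 2: +1 →
  {x₁,x₂,x₅}  = {x₁,x₂} ∪ {x₅}
  |family| = 7
Pass 3. New:
  {x₃,x₄}  = complement {x₁,x₂,x₅}
  |family| = 8
After Pass 4 the family is unchanged; done.

|σ(𝒜)| = 8.  σ(𝒜) = { ∅, {x₅}, {x₁,x₂}, {x₃,x₄}, {x₁,x₂,x₅}, {x₃,x₄,x₅}, {x₁,x₂,x₃,x₄}, S }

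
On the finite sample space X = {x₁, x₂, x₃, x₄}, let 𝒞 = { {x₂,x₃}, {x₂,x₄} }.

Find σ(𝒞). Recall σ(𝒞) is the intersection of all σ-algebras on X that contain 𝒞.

σ(𝒞) (16 sets): { {}, {x₁}, {x₂}, {x₃}, {x₄}, {x₁,x₂}, {x₁,x₃}, {x₁,x₄}, {x₂,x₃}, {x₂,x₄}, {x₃,x₄}, {x₁,x₂,x₃}, {x₁,x₂,x₄}, {x₁,x₃,x₄}, {x₂,x₃,x₄}, X }

Working:
Start: 𝒞 ∪ {∅, X} = { {}, {x₂,x₃}, {x₂,x₄}, X }.
Round 1 (3 new):
  {x₁,x₃}  = {x₂,x₄}ᶜ
  {x₁,x₄}  = {x₂,x₃}ᶜ
  {x₂,x₃,x₄}  = {x₂,x₄} ∪ {x₂,x₃}
  [7 total]
Round 2: +4 →
  {x₁}  = {x₂,x₃,x₄}ᶜ
  {x₁,x₂,x₃}  = {x₂,x₃} ∪ {x₁,x₃}
  {x₁,x₂,x₄}  = {x₁,x₄} ∪ {x₂,x₄}
  {x₁,x₃,x₄}  = {x₁,x₄} ∪ {x₁,x₃}
  [11 total]
Round 3 (3 new):
  {x₂}  = {x₁,x₃,x₄}ᶜ
  {x₃}  = {x₁,x₂,x₄}ᶜ
  {x₄}  = {x₁,x₂,x₃}ᶜ
  [14 total]
Round 4 adds 2:
  {x₁,x₂}  = {x₂} ∪ {x₁}
  {x₃,x₄}  = {x₃} ∪ {x₄}
  [16 total]
Round 5: no new sets; the family is a σ-algebra.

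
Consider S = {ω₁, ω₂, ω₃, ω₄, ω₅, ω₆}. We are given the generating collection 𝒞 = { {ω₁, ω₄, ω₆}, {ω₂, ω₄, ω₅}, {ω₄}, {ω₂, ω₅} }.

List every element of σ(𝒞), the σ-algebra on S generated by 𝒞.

σ(𝒞) (16 sets): { {}, {ω₃}, {ω₄}, {ω₁, ω₆}, {ω₂, ω₅}, {ω₃, ω₄}, {ω₁, ω₃, ω₆}, {ω₁, ω₄, ω₆}, {ω₂, ω₃, ω₅}, {ω₂, ω₄, ω₅}, {ω₁, ω₂, ω₅, ω₆}, {ω₁, ω₃, ω₄, ω₆}, {ω₂, ω₃, ω₄, ω₅}, {ω₁, ω₂, ω₃, ω₅, ω₆}, {ω₁, ω₂, ω₄, ω₅, ω₆}, S }

Trace:
Seed the family with 𝒞 together with ∅ and S: { {}, {ω₄}, {ω₂, ω₅}, {ω₁, ω₄, ω₆}, {ω₂, ω₄, ω₅}, S }.
Round 1: 5 new —
  {ω₁, ω₃, ω₆}  = ᶜ of {ω₂, ω₄, ω₅}
  {ω₂, ω₃, ω₅}  = ᶜ of {ω₁, ω₄, ω₆}
  {ω₁, ω₃, ω₄, ω₆}  = ᶜ of {ω₂, ω₅}
  {ω₁, ω₂, ω₃, ω₅, ω₆}  = ᶜ of {ω₄}
  {ω₁, ω₂, ω₄, ω₅, ω₆}  = {ω₂, ω₅} ∪ {ω₁, ω₄, ω₆}
Round 2: +2 →
  {ω₃}  = ᶜ of {ω₁, ω₂, ω₄, ω₅, ω₆}
  {ω₂, ω₃, ω₄, ω₅}  = {ω₂, ω₃, ω₅} ∪ {ω₄}
Round 3 (2 new):
  {ω₁, ω₆}  = ᶜ of {ω₂, ω₃, ω₄, ω₅}
  {ω₃, ω₄}  = {ω₃} ∪ {ω₄}
Round 4. New:
  {ω₁, ω₂, ω₅, ω₆}  = ᶜ of {ω₃, ω₄}
Round 5: no new sets; the family is a σ-algebra.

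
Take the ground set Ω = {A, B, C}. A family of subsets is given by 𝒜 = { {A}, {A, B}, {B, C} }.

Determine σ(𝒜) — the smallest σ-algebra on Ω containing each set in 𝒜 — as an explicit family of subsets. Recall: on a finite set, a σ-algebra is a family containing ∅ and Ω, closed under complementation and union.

Seed the family with 𝒜 together with ∅ and Ω: { {}, {A}, {A, B}, {B, C}, Ω }.
Round 1: +1 →
  {C}  = complement {A, B}
Round 2: 1 new —
  {A, C}  = {C} ∪ {A}
Round 3. New:
  {B}  = complement {A, C}
Round 4: no new sets; the family is a σ-algebra.

|σ(𝒜)| = 8.  σ(𝒜) = { {}, {A}, {B}, {C}, {A, B}, {A, C}, {B, C}, Ω }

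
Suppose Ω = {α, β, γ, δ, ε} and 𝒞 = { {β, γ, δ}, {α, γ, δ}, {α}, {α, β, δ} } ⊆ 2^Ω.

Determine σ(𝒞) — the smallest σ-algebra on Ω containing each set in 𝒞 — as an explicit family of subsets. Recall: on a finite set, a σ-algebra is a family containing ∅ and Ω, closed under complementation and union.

Start: 𝒞 ∪ {∅, Ω} = { {}, {α}, {α, β, δ}, {α, γ, δ}, {β, γ, δ}, Ω }.
Iteration 1 (5 new):
  {α, ε}  = ᶜ of {β, γ, δ}
  {β, ε}  = ᶜ of {α, γ, δ}
  {γ, ε}  = ᶜ of {α, β, δ}
  {α, β, γ, δ}  = {α, γ, δ} ∪ {β, γ, δ}
  {β, γ, δ, ε}  = ᶜ of {α}
Iteration 2. New:
  {ε}  = ᶜ of {α, β, γ, δ}
  {α, β, ε}  = {β, ε} ∪ {α, ε}
  {α, γ, ε}  = {α, ε} ∪ {γ, ε}
  {β, γ, ε}  = {β, ε} ∪ {γ, ε}
  {α, β, δ, ε}  = {β, ε} ∪ {α, β, δ}
  {α, γ, δ, ε}  = {α, γ, δ} ∪ {α, ε}
Iteration 3 adds 6:
  {β}  = ᶜ of {α, γ, δ, ε}
  {γ}  = ᶜ of {α, β, δ, ε}
  {α, δ}  = ᶜ of {β, γ, ε}
  {β, δ}  = ᶜ of {α, γ, ε}
  {γ, δ}  = ᶜ of {α, β, ε}
  {α, β, γ, ε}  = {β, ε} ∪ {α, γ, ε}
Iteration 4. New:
  {δ}  = ᶜ of {α, β, γ, ε}
  {α, β}  = {β} ∪ {α}
  {α, γ}  = {γ} ∪ {α}
  {β, γ}  = {β} ∪ {γ}
  {α, δ, ε}  = {ε} ∪ {α, δ}
  {β, δ, ε}  = {β, ε} ∪ {β, δ}
  {γ, δ, ε}  = {γ, δ} ∪ {ε}
Iteration 5 (2 new):
  {δ, ε}  = {ε} ∪ {δ}
  {α, β, γ}  = {α, β} ∪ {γ}
Iteration 6: already closed under ᶜ and ∪.

Hence σ(𝒞) has 32 members: { {}, {α}, {β}, {γ}, {δ}, {ε}, {α, β}, {α, γ}, {α, δ}, {α, ε}, {β, γ}, {β, δ}, {β, ε}, {γ, δ}, {γ, ε}, {δ, ε}, {α, β, γ}, {α, β, δ}, {α, β, ε}, {α, γ, δ}, {α, γ, ε}, {α, δ, ε}, {β, γ, δ}, {β, γ, ε}, {β, δ, ε}, {γ, δ, ε}, {α, β, γ, δ}, {α, β, γ, ε}, {α, β, δ, ε}, {α, γ, δ, ε}, {β, γ, δ, ε}, Ω }.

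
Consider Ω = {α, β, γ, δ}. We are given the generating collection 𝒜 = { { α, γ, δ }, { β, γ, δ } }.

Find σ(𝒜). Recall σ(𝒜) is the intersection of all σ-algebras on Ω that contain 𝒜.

Initial family (4 sets): { {}, { α, γ, δ }, { β, γ, δ }, Ω }.
Step 1: +2 →
  { α }  = ᶜ of { β, γ, δ }
  { β }  = ᶜ of { α, γ, δ }
  |family| = 6
Step 2. New:
  { α, β }  = { β } ∪ { α }
  |family| = 7
Step 3 adds 1:
  { γ, δ }  = ᶜ of { α, β }
  |family| = 8
Step 4: stable.

σ(𝒜) = { {}, { α }, { β }, { α, β }, { γ, δ }, { α, γ, δ }, { β, γ, δ }, Ω }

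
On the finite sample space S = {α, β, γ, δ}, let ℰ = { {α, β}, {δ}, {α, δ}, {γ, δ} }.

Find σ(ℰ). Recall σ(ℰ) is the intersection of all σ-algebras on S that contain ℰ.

Initial family (6 sets): { {}, {δ}, {α, β}, {α, δ}, {γ, δ}, S }.
Round 1 (4 new):
  {β, γ}  = complement {α, δ}
  {α, β, γ}  = complement {δ}
  {α, β, δ}  = {α, δ} ∪ {α, β}
  {α, γ, δ}  = {γ, δ} ∪ {α, δ}
  |family| = 10
Round 2. New:
  {β}  = complement {α, γ, δ}
  {γ}  = complement {α, β, δ}
  {β, γ, δ}  = {γ, δ} ∪ {β, γ}
  |family| = 13
Round 3. New:
  {α}  = complement {β, γ, δ}
  {β, δ}  = {δ} ∪ {β}
  |family| = 15
Round 4. New:
  {α, γ}  = complement {β, δ}
  |family| = 16
Round 5: already closed under ᶜ and ∪.

Therefore σ(ℰ) = { {}, {α}, {β}, {γ}, {δ}, {α, β}, {α, γ}, {α, δ}, {β, γ}, {β, δ}, {γ, δ}, {α, β, γ}, {α, β, δ}, {α, γ, δ}, {β, γ, δ}, S } (|σ(ℰ)| = 16).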